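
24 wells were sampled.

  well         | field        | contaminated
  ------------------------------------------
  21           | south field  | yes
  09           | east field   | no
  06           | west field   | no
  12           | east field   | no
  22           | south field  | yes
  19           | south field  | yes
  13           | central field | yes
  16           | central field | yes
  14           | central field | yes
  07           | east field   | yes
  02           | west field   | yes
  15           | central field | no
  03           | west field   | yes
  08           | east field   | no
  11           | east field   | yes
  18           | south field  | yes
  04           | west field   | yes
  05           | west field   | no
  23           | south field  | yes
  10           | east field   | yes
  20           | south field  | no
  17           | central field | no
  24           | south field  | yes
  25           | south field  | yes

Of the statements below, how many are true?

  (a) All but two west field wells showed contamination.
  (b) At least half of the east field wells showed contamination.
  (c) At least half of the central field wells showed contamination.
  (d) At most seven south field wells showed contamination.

4

(a) west field: |A| = 5, |A ∩ B| = 3; needs |A ∖ B| = 2 — true.
(b) east field: |A| = 6, |A ∩ B| = 3; needs |A ∩ B| ≥ |A ∖ B| — true.
(c) central field: |A| = 5, |A ∩ B| = 3; needs |A ∩ B| ≥ |A ∖ B| — true.
(d) south field: |A| = 8, |A ∩ B| = 7; needs |A ∩ B| ≤ 7 — true.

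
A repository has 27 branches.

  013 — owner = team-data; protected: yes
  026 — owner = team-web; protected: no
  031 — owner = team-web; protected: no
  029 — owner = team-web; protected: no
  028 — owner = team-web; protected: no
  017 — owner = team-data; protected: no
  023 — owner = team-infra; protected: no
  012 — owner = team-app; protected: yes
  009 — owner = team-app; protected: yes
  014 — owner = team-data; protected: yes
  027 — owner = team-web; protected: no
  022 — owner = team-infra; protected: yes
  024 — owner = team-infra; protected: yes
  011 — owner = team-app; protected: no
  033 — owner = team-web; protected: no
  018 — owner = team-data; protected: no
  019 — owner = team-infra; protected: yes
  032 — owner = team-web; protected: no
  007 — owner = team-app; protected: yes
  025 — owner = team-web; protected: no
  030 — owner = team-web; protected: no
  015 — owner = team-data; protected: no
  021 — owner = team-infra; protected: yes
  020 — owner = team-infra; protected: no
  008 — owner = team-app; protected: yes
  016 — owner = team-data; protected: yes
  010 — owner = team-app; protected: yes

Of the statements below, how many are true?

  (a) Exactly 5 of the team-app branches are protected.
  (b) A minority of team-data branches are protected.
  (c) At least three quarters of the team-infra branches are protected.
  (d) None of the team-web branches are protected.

(a) team-app: |A| = 6, |A ∩ B| = 5; needs |A ∩ B| = 5 — true.
(b) team-data: |A| = 6, |A ∩ B| = 3; needs |A ∩ B| < |A ∖ B| — false.
(c) team-infra: |A| = 6, |A ∩ B| = 4; needs |A ∩ B| / |A| ≥ 3/4 — false.
(d) team-web: |A| = 9, |A ∩ B| = 0; needs A ∩ B = ∅ (|A ∩ B| = 0) — true.

2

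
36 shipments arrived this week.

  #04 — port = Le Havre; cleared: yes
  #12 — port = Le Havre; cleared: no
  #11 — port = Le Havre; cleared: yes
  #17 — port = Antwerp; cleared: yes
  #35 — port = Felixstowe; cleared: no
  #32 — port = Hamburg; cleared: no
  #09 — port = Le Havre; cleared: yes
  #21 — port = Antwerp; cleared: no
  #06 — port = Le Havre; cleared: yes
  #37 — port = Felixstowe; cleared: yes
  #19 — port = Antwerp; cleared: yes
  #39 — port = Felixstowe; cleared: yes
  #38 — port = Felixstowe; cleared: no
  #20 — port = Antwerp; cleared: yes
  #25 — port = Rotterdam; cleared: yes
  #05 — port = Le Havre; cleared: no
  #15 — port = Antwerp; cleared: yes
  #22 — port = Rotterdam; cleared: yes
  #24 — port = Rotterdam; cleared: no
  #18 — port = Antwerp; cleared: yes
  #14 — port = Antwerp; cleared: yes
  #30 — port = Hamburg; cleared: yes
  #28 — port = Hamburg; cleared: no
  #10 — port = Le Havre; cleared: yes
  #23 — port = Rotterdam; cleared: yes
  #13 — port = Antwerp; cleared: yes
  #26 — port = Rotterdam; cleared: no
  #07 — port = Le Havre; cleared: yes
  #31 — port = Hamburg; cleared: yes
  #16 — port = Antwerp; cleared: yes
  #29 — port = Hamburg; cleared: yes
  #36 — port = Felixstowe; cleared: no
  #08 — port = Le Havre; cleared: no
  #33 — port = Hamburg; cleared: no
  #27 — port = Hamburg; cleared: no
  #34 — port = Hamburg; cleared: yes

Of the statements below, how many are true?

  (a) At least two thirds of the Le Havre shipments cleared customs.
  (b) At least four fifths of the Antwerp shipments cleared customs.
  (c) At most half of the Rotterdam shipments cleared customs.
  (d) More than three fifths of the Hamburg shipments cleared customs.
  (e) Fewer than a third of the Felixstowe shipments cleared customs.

2

(a) Le Havre: |A| = 9, |A ∩ B| = 6; needs |A ∩ B| / |A| ≥ 2/3 — true.
(b) Antwerp: |A| = 9, |A ∩ B| = 8; needs |A ∩ B| / |A| ≥ 4/5 — true.
(c) Rotterdam: |A| = 5, |A ∩ B| = 3; needs |A ∩ B| ≤ |A ∖ B| — false.
(d) Hamburg: |A| = 8, |A ∩ B| = 4; needs |A ∩ B| / |A| > 3/5 — false.
(e) Felixstowe: |A| = 5, |A ∩ B| = 2; needs |A ∩ B| / |A| < 1/3 — false.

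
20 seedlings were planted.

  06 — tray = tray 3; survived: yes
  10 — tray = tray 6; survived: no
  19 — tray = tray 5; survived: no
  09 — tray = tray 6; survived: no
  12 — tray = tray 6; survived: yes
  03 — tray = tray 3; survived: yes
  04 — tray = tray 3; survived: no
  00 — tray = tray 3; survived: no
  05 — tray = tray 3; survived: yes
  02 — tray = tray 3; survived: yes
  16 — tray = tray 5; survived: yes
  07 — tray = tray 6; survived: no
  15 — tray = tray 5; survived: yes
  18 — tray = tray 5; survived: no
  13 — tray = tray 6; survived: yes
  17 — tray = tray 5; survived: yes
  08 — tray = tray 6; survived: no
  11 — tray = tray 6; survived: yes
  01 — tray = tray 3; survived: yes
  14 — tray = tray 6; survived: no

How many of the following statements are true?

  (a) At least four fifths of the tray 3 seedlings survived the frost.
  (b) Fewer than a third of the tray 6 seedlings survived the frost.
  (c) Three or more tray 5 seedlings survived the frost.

(a) tray 3: |A| = 7, |A ∩ B| = 5; needs |A ∩ B| / |A| ≥ 4/5 — false.
(b) tray 6: |A| = 8, |A ∩ B| = 3; needs |A ∩ B| / |A| < 1/3 — false.
(c) tray 5: |A| = 5, |A ∩ B| = 3; needs |A ∩ B| ≥ 3 — true.

1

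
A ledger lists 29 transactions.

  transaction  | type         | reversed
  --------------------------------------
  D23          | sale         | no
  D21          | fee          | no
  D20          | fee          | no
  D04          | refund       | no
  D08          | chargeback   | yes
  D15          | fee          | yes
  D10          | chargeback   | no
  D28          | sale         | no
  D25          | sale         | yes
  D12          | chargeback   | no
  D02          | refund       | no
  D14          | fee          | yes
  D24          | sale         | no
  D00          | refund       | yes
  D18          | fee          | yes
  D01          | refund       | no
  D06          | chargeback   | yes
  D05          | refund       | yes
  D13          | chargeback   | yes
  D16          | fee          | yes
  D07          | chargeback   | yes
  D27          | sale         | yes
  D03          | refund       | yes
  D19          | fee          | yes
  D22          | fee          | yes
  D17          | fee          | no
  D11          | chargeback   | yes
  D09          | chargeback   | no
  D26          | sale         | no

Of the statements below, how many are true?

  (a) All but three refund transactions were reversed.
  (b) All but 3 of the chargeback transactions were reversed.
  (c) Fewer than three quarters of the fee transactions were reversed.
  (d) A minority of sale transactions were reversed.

4

(a) refund: |A| = 6, |A ∩ B| = 3; needs |A ∖ B| = 3 — true.
(b) chargeback: |A| = 8, |A ∩ B| = 5; needs |A ∖ B| = 3 — true.
(c) fee: |A| = 9, |A ∩ B| = 6; needs |A ∩ B| / |A| < 3/4 — true.
(d) sale: |A| = 6, |A ∩ B| = 2; needs |A ∩ B| < |A ∖ B| — true.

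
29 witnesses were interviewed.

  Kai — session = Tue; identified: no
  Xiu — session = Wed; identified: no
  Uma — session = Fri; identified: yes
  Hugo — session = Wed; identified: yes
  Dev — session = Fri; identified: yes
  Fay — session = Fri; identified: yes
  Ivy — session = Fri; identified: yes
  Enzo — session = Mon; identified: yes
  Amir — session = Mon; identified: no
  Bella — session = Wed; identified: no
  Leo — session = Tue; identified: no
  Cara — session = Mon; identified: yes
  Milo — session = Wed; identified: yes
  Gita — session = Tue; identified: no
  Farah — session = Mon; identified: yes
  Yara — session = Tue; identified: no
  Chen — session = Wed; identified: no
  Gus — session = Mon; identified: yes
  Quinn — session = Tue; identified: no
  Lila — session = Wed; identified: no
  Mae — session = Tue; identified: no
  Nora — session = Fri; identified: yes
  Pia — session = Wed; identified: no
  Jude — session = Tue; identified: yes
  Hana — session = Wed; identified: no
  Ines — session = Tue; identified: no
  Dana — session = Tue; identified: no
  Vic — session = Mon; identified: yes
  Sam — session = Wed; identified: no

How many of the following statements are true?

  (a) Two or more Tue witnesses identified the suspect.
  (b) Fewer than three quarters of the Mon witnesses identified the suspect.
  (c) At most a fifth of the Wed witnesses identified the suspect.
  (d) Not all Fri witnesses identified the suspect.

(a) Tue: |A| = 9, |A ∩ B| = 1; needs |A ∩ B| ≥ 2 — false.
(b) Mon: |A| = 6, |A ∩ B| = 5; needs |A ∩ B| / |A| < 3/4 — false.
(c) Wed: |A| = 9, |A ∩ B| = 2; needs |A ∩ B| / |A| ≤ 1/5 — false.
(d) Fri: |A| = 5, |A ∩ B| = 5; needs A ⊄ B (|A ∖ B| ≥ 1) — false.

0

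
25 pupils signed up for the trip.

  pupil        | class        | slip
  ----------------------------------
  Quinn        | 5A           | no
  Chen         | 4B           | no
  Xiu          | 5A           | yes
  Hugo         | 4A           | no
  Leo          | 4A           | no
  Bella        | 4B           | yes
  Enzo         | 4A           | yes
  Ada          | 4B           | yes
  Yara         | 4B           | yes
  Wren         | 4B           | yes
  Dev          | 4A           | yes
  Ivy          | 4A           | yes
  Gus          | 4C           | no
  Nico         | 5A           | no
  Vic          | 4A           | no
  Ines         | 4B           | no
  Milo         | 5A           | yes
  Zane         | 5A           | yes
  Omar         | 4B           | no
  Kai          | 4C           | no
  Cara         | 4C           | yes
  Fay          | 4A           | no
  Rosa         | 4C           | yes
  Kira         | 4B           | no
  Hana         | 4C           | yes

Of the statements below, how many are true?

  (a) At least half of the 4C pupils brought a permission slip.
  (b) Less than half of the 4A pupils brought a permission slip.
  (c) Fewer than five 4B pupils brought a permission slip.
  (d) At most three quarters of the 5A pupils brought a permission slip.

4

(a) 4C: |A| = 5, |A ∩ B| = 3; needs |A ∩ B| ≥ |A ∖ B| — true.
(b) 4A: |A| = 7, |A ∩ B| = 3; needs |A ∩ B| < |A ∖ B| — true.
(c) 4B: |A| = 8, |A ∩ B| = 4; needs |A ∩ B| < 5 — true.
(d) 5A: |A| = 5, |A ∩ B| = 3; needs |A ∩ B| / |A| ≤ 3/4 — true.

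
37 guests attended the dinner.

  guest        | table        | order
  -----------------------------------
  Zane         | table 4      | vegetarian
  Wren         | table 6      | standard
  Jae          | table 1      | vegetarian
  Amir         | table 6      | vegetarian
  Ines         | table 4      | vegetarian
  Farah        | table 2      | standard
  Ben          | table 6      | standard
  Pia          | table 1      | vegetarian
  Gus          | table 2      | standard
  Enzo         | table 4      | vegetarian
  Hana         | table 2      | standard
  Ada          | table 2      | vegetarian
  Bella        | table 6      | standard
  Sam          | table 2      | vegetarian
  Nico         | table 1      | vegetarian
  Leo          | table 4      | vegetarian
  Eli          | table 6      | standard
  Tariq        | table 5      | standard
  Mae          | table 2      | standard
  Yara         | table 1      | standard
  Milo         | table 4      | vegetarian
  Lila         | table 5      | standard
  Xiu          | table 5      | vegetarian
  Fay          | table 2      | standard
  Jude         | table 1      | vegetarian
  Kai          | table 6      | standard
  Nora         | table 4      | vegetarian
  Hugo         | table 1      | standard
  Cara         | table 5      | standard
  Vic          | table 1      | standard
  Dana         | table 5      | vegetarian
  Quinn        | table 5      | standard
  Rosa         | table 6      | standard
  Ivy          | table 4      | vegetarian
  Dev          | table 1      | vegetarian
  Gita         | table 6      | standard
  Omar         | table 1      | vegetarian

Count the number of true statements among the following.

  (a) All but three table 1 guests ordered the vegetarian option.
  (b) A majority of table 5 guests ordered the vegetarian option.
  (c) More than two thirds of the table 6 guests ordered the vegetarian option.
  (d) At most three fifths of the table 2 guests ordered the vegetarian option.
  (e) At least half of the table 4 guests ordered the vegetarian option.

3

(a) table 1: |A| = 9, |A ∩ B| = 6; needs |A ∖ B| = 3 — true.
(b) table 5: |A| = 6, |A ∩ B| = 2; needs |A ∩ B| > |A ∖ B| — false.
(c) table 6: |A| = 8, |A ∩ B| = 1; needs |A ∩ B| / |A| > 2/3 — false.
(d) table 2: |A| = 7, |A ∩ B| = 2; needs |A ∩ B| / |A| ≤ 3/5 — true.
(e) table 4: |A| = 7, |A ∩ B| = 7; needs |A ∩ B| ≥ |A ∖ B| — true.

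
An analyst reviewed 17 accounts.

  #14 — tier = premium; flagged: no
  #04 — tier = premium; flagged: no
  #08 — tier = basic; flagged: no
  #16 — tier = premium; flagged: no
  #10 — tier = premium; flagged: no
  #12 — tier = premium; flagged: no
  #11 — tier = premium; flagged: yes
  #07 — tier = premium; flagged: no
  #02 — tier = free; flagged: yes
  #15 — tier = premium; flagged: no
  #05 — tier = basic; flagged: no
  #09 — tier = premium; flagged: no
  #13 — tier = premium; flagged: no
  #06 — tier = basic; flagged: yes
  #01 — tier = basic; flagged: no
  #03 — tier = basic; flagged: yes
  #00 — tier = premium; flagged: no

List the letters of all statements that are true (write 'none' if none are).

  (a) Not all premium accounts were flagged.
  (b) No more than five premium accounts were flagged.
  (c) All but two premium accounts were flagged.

(a), (b)

|A| = 11, |A ∩ B| = 1, |A ∖ B| = 10.
(a) A ⊄ B (|A ∖ B| ≥ 1): holds.
(b) |A ∩ B| ≤ 5: holds.
(c) |A ∖ B| = 2: fails.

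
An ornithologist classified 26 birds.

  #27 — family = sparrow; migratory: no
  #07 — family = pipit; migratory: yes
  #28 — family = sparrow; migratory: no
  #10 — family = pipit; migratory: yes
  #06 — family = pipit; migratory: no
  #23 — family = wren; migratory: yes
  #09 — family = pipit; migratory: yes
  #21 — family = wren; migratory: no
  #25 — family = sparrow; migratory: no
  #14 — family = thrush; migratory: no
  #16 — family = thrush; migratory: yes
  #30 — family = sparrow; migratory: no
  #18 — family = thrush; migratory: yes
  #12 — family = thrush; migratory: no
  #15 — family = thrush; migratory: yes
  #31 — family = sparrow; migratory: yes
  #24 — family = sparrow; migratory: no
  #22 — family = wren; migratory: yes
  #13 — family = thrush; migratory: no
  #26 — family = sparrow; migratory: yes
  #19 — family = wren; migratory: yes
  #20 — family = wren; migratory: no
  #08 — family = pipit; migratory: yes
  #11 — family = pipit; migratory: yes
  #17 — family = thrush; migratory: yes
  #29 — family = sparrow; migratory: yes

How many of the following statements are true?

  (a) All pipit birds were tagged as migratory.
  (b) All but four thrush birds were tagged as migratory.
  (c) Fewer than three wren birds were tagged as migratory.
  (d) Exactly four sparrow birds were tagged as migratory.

(a) pipit: |A| = 6, |A ∩ B| = 5; needs A ⊆ B, i.e. every element of A is in B (|A ∖ B| = 0) — false.
(b) thrush: |A| = 7, |A ∩ B| = 4; needs |A ∖ B| = 4 — false.
(c) wren: |A| = 5, |A ∩ B| = 3; needs |A ∩ B| < 3 — false.
(d) sparrow: |A| = 8, |A ∩ B| = 3; needs |A ∩ B| = 4 — false.

0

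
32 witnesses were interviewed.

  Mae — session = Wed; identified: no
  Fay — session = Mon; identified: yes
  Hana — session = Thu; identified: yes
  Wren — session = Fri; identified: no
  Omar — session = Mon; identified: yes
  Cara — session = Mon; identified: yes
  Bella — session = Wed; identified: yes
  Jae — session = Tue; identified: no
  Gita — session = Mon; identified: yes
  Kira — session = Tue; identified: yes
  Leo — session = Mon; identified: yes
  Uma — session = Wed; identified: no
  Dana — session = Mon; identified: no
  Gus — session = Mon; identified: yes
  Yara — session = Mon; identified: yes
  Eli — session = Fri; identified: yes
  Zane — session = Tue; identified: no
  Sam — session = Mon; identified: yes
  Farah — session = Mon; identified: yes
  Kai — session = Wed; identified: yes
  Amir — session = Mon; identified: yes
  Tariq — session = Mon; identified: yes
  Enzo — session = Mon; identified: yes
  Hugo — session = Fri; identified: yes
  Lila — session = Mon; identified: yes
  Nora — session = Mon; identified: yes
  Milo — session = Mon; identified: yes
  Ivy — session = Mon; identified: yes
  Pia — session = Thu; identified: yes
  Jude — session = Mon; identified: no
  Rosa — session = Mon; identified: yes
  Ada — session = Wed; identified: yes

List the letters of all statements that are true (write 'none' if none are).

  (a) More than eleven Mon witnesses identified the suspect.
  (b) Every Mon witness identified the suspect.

(a)

|A| = 19, |A ∩ B| = 17, |A ∖ B| = 2.
(a) |A ∩ B| > 11: holds.
(b) A ⊆ B, i.e. every element of A is in B (|A ∖ B| = 0): fails.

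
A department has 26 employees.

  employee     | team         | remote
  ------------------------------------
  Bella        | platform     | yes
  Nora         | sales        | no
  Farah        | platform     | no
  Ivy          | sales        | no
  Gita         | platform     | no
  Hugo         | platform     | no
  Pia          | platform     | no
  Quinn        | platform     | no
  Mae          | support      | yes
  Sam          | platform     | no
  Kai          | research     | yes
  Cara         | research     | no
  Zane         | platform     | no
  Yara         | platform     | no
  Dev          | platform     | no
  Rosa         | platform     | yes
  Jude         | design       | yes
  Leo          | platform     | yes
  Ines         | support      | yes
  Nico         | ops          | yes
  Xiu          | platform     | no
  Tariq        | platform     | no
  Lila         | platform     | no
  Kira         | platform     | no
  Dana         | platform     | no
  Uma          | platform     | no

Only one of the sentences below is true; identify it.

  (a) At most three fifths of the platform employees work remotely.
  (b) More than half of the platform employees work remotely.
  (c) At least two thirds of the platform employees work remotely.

(a)

|A| = 18, |A ∩ B| = 3, |A ∖ B| = 15.
(a) requires |A ∩ B| / |A| ≤ 3/5: true.
(b) requires |A ∩ B| > |A ∖ B|: false.
(c) requires |A ∩ B| / |A| ≥ 2/3: false.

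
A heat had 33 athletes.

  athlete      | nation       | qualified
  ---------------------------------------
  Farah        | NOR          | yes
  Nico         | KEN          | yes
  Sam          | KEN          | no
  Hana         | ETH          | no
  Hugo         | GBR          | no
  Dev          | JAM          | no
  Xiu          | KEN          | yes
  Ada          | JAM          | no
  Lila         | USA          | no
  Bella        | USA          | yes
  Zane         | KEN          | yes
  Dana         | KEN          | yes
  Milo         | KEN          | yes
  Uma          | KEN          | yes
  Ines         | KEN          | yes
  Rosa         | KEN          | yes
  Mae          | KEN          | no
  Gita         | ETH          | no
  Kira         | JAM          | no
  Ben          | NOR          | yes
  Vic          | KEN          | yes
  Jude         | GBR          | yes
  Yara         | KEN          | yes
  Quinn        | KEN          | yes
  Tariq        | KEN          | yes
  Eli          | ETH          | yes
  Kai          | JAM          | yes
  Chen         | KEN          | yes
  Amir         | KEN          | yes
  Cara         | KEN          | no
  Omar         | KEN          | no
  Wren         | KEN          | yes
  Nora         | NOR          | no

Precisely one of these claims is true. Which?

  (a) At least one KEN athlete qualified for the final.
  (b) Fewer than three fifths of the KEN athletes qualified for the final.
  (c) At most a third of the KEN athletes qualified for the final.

(a)

|A| = 19, |A ∩ B| = 15, |A ∖ B| = 4.
(a) requires A ∩ B ≠ ∅ (|A ∩ B| ≥ 1): true.
(b) requires |A ∩ B| / |A| < 3/5: false.
(c) requires |A ∩ B| / |A| ≤ 1/3: false.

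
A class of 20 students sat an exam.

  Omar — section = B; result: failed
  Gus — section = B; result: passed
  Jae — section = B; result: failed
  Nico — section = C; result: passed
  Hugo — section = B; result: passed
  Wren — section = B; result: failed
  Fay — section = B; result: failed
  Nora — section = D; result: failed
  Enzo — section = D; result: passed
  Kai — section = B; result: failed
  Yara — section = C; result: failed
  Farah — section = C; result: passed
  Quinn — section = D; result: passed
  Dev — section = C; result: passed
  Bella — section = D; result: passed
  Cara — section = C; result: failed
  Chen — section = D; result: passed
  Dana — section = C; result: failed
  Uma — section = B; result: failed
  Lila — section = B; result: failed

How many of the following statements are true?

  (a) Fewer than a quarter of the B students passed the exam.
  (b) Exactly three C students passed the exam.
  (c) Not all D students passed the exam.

(a) B: |A| = 9, |A ∩ B| = 2; needs |A ∩ B| / |A| < 1/4 — true.
(b) C: |A| = 6, |A ∩ B| = 3; needs |A ∩ B| = 3 — true.
(c) D: |A| = 5, |A ∩ B| = 4; needs A ⊄ B (|A ∖ B| ≥ 1) — true.

3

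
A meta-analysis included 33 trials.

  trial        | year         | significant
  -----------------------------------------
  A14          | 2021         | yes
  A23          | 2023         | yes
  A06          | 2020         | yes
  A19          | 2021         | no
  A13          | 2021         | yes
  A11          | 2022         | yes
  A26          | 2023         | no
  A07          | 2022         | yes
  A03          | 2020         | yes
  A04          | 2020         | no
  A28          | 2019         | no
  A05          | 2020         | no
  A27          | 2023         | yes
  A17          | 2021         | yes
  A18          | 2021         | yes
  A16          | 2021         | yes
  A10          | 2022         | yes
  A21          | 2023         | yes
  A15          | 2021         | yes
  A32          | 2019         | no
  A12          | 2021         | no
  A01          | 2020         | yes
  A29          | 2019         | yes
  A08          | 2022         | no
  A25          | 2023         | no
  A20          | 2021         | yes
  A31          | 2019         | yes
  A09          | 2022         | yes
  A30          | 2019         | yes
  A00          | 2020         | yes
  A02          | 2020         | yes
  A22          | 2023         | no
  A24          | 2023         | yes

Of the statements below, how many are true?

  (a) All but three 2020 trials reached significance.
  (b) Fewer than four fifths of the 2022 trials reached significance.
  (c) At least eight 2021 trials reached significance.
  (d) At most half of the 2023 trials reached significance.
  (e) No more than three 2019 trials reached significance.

1

(a) 2020: |A| = 7, |A ∩ B| = 5; needs |A ∖ B| = 3 — false.
(b) 2022: |A| = 5, |A ∩ B| = 4; needs |A ∩ B| / |A| < 4/5 — false.
(c) 2021: |A| = 9, |A ∩ B| = 7; needs |A ∩ B| ≥ 8 — false.
(d) 2023: |A| = 7, |A ∩ B| = 4; needs |A ∩ B| ≤ |A ∖ B| — false.
(e) 2019: |A| = 5, |A ∩ B| = 3; needs |A ∩ B| ≤ 3 — true.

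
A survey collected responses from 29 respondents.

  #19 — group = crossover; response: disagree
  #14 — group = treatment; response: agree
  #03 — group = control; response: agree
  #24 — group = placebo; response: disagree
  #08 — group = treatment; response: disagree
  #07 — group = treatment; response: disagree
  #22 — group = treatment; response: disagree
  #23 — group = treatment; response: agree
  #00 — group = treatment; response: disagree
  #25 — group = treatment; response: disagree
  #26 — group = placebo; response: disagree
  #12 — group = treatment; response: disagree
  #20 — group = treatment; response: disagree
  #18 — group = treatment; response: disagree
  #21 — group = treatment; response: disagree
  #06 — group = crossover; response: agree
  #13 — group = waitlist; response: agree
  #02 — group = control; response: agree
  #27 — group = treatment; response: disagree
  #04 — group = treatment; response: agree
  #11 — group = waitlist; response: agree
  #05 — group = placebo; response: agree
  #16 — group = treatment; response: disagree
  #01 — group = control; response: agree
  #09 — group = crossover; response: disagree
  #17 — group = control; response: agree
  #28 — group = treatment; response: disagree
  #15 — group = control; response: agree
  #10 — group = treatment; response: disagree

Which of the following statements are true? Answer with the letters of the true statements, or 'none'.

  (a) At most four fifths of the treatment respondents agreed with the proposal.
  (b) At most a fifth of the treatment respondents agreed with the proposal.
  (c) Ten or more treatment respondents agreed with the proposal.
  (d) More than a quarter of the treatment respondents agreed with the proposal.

|A| = 16, |A ∩ B| = 3, |A ∖ B| = 13.
(a) |A ∩ B| / |A| ≤ 4/5: holds.
(b) |A ∩ B| / |A| ≤ 1/5: holds.
(c) |A ∩ B| ≥ 10: fails.
(d) |A ∩ B| / |A| > 1/4: fails.

(a), (b)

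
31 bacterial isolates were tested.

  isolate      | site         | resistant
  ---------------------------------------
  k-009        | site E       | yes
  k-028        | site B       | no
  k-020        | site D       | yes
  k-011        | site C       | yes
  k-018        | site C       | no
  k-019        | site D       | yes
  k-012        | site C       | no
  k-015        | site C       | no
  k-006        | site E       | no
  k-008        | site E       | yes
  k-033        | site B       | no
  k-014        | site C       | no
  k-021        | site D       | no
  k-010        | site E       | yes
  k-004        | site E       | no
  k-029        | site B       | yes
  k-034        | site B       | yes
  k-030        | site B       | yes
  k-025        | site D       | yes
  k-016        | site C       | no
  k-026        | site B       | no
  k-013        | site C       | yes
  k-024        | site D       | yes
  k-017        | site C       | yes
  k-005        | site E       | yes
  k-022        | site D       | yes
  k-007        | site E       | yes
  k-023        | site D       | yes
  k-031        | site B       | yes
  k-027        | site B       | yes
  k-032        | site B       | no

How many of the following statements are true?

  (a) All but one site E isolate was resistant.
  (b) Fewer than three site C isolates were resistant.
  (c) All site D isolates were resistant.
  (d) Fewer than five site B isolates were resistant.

0

(a) site E: |A| = 7, |A ∩ B| = 5; needs |A ∖ B| = 1 — false.
(b) site C: |A| = 8, |A ∩ B| = 3; needs |A ∩ B| < 3 — false.
(c) site D: |A| = 7, |A ∩ B| = 6; needs A ⊆ B, i.e. every element of A is in B (|A ∖ B| = 0) — false.
(d) site B: |A| = 9, |A ∩ B| = 5; needs |A ∩ B| < 5 — false.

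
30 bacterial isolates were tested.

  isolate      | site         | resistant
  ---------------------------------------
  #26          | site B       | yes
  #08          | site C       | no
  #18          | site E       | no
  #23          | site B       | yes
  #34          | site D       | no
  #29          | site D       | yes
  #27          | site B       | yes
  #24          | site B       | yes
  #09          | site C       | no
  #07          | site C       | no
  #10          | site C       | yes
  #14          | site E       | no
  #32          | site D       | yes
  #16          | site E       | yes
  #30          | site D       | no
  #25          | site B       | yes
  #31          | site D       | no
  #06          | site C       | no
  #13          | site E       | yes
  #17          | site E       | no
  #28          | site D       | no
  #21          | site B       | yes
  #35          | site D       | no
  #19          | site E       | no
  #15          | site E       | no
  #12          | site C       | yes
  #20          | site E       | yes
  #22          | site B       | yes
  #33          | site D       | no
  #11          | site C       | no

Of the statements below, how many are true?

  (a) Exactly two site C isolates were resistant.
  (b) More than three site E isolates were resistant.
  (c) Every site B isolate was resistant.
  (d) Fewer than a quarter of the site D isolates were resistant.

2

(a) site C: |A| = 7, |A ∩ B| = 2; needs |A ∩ B| = 2 — true.
(b) site E: |A| = 8, |A ∩ B| = 3; needs |A ∩ B| > 3 — false.
(c) site B: |A| = 7, |A ∩ B| = 7; needs A ⊆ B, i.e. every element of A is in B (|A ∖ B| = 0) — true.
(d) site D: |A| = 8, |A ∩ B| = 2; needs |A ∩ B| / |A| < 1/4 — false.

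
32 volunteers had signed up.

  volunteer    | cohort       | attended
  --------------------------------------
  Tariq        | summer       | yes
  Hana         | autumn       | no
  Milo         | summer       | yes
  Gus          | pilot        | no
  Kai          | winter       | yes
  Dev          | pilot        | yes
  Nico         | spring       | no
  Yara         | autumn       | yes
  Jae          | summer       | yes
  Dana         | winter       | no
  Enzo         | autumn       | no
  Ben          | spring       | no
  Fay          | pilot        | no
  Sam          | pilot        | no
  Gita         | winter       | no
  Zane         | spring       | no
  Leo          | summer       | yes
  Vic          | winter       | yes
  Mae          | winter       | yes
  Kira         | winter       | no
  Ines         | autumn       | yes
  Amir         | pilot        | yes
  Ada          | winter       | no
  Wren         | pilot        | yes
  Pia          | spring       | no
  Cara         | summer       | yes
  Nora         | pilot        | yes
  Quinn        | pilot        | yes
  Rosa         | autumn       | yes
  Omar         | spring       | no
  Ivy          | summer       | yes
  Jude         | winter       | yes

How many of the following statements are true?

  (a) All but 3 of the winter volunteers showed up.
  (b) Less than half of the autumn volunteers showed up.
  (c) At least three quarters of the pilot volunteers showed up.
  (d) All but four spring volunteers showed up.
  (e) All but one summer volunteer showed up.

(a) winter: |A| = 8, |A ∩ B| = 4; needs |A ∖ B| = 3 — false.
(b) autumn: |A| = 5, |A ∩ B| = 3; needs |A ∩ B| < |A ∖ B| — false.
(c) pilot: |A| = 8, |A ∩ B| = 5; needs |A ∩ B| / |A| ≥ 3/4 — false.
(d) spring: |A| = 5, |A ∩ B| = 0; needs |A ∖ B| = 4 — false.
(e) summer: |A| = 6, |A ∩ B| = 6; needs |A ∖ B| = 1 — false.

0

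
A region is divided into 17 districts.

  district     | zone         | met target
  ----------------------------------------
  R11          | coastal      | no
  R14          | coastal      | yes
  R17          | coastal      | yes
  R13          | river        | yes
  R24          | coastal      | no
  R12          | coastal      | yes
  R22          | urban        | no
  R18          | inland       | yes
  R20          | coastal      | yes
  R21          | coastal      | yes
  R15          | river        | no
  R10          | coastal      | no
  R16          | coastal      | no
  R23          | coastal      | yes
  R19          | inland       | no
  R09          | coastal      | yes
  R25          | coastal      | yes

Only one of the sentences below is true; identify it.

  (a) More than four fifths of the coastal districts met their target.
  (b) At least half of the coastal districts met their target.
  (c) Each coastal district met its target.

|A| = 12, |A ∩ B| = 8, |A ∖ B| = 4.
(a) requires |A ∩ B| / |A| > 4/5: false.
(b) requires |A ∩ B| ≥ |A ∖ B|: true.
(c) requires A ⊆ B, i.e. every element of A is in B (|A ∖ B| = 0): false.

(b)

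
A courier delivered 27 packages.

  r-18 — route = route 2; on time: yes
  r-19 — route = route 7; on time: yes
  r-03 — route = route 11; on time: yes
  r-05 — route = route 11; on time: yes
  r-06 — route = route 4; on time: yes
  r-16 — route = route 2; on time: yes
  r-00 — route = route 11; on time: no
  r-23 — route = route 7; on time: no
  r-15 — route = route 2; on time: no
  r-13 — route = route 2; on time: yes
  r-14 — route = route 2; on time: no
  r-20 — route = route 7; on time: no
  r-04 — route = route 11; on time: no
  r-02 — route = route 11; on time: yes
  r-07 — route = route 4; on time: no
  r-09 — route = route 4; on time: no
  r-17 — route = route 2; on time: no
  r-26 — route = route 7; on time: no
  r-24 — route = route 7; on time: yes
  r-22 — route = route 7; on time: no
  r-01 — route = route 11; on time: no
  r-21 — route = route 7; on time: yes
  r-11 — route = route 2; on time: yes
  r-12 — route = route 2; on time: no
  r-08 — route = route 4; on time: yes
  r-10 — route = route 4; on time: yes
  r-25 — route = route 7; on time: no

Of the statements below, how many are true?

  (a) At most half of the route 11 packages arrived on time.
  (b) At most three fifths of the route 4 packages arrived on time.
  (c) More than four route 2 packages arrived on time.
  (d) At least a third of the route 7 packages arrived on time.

3

(a) route 11: |A| = 6, |A ∩ B| = 3; needs |A ∩ B| ≤ |A ∖ B| — true.
(b) route 4: |A| = 5, |A ∩ B| = 3; needs |A ∩ B| / |A| ≤ 3/5 — true.
(c) route 2: |A| = 8, |A ∩ B| = 4; needs |A ∩ B| > 4 — false.
(d) route 7: |A| = 8, |A ∩ B| = 3; needs |A ∩ B| / |A| ≥ 1/3 — true.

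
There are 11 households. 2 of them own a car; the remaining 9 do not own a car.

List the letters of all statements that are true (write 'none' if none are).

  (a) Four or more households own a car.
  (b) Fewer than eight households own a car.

(b)

|A| = 11, |A ∩ B| = 2, |A ∖ B| = 9.
(a) |A ∩ B| ≥ 4: fails.
(b) |A ∩ B| < 8: holds.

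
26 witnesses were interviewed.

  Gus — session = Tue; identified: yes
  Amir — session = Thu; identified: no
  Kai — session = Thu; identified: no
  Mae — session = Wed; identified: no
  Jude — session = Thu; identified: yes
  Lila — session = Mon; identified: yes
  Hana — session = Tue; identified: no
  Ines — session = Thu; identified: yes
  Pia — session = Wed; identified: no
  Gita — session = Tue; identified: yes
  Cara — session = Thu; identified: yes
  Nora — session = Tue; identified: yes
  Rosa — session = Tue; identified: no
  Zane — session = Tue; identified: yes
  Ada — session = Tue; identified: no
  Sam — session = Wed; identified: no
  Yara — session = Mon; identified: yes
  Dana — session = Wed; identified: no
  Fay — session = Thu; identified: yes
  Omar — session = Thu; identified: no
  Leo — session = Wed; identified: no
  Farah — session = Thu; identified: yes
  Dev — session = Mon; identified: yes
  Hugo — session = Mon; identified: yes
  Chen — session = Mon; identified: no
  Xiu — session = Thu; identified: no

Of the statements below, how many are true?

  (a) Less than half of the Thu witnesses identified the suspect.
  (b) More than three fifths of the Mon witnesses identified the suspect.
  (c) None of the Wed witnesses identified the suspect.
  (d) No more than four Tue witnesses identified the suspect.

3

(a) Thu: |A| = 9, |A ∩ B| = 5; needs |A ∩ B| < |A ∖ B| — false.
(b) Mon: |A| = 5, |A ∩ B| = 4; needs |A ∩ B| / |A| > 3/5 — true.
(c) Wed: |A| = 5, |A ∩ B| = 0; needs A ∩ B = ∅ (|A ∩ B| = 0) — true.
(d) Tue: |A| = 7, |A ∩ B| = 4; needs |A ∩ B| ≤ 4 — true.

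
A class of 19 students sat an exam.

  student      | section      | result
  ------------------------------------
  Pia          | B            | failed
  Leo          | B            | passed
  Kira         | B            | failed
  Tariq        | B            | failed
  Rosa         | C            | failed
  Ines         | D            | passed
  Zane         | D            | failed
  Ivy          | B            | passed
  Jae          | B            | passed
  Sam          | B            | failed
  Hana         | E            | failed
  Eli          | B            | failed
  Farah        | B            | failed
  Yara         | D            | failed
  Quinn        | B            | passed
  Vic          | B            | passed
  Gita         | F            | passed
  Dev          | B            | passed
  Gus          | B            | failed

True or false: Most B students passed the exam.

'Most B students passed the exam' holds iff |A ∩ B| > |A ∖ B|.
A (the restrictor) = {Pia, Leo, Kira, Tariq, Ivy, Jae, Sam, Eli, Farah, Quinn, Vic, Dev, Gus}, |A| = 13.
A ∩ B = {Leo, Ivy, Jae, Quinn, Vic, Dev}, so |A ∩ B| = 6.
A ∖ B = {Pia, Kira, Tariq, Sam, Eli, Farah, Gus}, so |A ∖ B| = 7.
6 < 7, so the statement is false.

False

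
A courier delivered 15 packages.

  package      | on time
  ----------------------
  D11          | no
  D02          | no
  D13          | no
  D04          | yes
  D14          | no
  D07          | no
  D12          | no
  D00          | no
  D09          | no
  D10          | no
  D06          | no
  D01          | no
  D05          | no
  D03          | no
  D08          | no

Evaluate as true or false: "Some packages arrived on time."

'Some packages arrived on time' holds iff A ∩ B ≠ ∅ (|A ∩ B| ≥ 1).
|A| = 15, |A ∩ B| = 1, |A ∖ B| = 14.
So the statement is true.

True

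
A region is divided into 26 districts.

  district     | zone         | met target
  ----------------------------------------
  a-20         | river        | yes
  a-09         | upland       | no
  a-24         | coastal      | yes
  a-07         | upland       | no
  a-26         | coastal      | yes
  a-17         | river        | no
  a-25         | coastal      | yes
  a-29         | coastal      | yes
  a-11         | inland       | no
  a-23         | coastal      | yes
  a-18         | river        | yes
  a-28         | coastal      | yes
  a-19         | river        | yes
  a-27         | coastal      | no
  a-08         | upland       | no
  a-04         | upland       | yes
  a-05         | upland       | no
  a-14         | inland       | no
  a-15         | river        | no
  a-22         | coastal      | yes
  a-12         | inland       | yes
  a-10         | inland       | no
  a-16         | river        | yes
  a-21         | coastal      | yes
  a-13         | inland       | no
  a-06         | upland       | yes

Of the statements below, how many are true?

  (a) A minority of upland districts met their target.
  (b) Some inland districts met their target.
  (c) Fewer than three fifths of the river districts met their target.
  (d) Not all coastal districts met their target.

3

(a) upland: |A| = 6, |A ∩ B| = 2; needs |A ∩ B| < |A ∖ B| — true.
(b) inland: |A| = 5, |A ∩ B| = 1; needs A ∩ B ≠ ∅ (|A ∩ B| ≥ 1) — true.
(c) river: |A| = 6, |A ∩ B| = 4; needs |A ∩ B| / |A| < 3/5 — false.
(d) coastal: |A| = 9, |A ∩ B| = 8; needs A ⊄ B (|A ∖ B| ≥ 1) — true.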